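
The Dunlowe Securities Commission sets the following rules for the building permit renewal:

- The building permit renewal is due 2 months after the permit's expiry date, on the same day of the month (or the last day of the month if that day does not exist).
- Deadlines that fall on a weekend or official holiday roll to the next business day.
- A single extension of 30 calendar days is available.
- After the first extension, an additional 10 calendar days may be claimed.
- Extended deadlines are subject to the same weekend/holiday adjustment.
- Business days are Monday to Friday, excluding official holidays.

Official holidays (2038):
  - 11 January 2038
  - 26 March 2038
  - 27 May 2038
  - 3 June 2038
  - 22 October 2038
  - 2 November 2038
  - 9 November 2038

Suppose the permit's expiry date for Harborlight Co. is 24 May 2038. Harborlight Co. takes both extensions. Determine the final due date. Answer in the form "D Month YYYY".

Moving 2 months forward from 24 May 2038 on the corresponding day gives 24 July 2038.
24 July 2038 is a Saturday; the next business day is 26 July 2038 (Monday).
The 30-calendar-day extension moves the deadline from 26 July 2038 to 25 August 2038.
Since 25 August 2038 is a Wednesday and not a holiday, the date is unchanged.
With the 10-day extension, 25 August 2038 becomes 4 September 2038.
4 September 2038 is a Saturday; the next business day is 6 September 2038 (Monday).
Final deadline: 6 September 2038.

6 September 2038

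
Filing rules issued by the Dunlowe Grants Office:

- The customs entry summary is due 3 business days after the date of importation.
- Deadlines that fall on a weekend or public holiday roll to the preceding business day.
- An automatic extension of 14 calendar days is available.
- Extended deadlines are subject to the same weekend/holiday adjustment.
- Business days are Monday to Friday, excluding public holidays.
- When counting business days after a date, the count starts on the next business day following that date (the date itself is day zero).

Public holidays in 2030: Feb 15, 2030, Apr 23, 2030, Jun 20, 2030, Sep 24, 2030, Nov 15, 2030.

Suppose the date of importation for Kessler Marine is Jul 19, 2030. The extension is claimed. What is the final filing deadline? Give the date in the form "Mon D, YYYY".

Aug 7, 2030

Starting the day after Jul 19, 2030 and counting 3 business days lands on Jul 24, 2030.
Jul 24, 2030 falls on a Wednesday, which is a business day, so no adjustment is needed.
The 14-calendar-day extension moves the deadline from Jul 24, 2030 to Aug 7, 2030.
Aug 7, 2030 is a Wednesday and not a listed holiday, so it stands.
The final due date is Aug 7, 2030.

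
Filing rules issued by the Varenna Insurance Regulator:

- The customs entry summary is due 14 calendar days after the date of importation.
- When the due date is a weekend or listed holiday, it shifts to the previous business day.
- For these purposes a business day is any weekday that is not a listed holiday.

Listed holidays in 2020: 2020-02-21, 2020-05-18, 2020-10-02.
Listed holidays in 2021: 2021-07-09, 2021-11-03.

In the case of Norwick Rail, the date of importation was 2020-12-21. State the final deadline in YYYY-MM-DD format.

From 2020-12-21, 14 calendar days later is 2021-01-04.
2021-01-04 (Monday) is already a business day.
Final deadline: 2021-01-04.

2021-01-04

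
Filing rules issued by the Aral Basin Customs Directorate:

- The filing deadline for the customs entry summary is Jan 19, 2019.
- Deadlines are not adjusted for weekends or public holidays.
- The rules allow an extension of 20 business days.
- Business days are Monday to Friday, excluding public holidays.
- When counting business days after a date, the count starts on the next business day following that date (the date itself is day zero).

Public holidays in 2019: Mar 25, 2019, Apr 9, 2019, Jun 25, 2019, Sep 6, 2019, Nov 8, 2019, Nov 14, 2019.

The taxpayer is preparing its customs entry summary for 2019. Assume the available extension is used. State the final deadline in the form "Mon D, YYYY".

Feb 15, 2019

The statutory due date is Jan 19, 2019.
Jan 19, 2019 is a Saturday; no weekend or holiday adjustment applies.
Applying the 20-business-day extension: 20 business days after Jan 19, 2019 is Feb 15, 2019.
Feb 15, 2019 is a Friday; no weekend or holiday adjustment applies.
Deadline: Feb 15, 2019.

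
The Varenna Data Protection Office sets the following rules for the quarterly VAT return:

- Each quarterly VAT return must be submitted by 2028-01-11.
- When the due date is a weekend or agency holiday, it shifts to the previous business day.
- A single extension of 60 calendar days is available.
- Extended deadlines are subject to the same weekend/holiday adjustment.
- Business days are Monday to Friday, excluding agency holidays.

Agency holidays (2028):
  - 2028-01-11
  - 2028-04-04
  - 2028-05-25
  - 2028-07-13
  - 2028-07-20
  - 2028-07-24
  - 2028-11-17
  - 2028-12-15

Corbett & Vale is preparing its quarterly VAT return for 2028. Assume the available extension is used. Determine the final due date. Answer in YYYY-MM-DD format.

2028-03-10

The statutory due date is 2028-01-11.
2028-01-11 falls on a listed holiday. Rolling to the preceding business day gives 2028-01-10, a Monday.
Applying the 60-calendar-day extension: 2028-01-10 + 60 days = 2028-03-10.
2028-03-10 (Friday) is already a business day.
Deadline: 2028-03-10.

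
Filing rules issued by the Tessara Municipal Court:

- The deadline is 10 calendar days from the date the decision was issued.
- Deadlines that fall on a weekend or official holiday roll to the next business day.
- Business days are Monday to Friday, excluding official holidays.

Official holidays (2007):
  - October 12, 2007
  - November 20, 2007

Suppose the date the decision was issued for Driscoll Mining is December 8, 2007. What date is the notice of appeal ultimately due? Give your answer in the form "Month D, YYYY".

From December 8, 2007, 10 calendar days later is December 18, 2007.
December 18, 2007 (Tuesday) is already a business day.
Deadline: December 18, 2007.

December 18, 2007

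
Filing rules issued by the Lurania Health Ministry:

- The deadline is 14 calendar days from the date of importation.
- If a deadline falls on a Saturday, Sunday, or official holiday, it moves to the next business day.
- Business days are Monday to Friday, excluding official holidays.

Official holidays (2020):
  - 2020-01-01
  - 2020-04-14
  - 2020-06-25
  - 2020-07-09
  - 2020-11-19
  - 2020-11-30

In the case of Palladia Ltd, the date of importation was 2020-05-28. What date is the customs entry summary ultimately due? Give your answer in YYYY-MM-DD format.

2020-06-11

Adding 14 calendar days to 2020-05-28 gives 2020-06-11.
Since 2020-06-11 is a Thursday and not a holiday, the date is unchanged.
So the filing is due 2020-06-11.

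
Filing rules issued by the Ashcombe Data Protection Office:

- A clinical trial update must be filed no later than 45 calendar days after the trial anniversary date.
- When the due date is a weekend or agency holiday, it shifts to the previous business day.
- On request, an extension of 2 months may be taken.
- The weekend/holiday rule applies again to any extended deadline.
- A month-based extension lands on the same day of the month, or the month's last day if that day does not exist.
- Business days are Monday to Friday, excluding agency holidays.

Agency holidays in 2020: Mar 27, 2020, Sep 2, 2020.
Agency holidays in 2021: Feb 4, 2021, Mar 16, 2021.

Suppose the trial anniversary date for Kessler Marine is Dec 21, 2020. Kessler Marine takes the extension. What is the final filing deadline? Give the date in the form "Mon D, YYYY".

Adding 45 calendar days to Dec 21, 2020 gives Feb 4, 2021.
Feb 4, 2021 falls on a listed holiday. Rolling to the preceding business day gives Feb 3, 2021, a Wednesday.
The 2 months extension carries Feb 3, 2021 to Apr 3, 2021.
Because Apr 3, 2021 is a Saturday, the deadline becomes Apr 2, 2021 (Friday).
Final deadline: Apr 2, 2021.

Apr 2, 2021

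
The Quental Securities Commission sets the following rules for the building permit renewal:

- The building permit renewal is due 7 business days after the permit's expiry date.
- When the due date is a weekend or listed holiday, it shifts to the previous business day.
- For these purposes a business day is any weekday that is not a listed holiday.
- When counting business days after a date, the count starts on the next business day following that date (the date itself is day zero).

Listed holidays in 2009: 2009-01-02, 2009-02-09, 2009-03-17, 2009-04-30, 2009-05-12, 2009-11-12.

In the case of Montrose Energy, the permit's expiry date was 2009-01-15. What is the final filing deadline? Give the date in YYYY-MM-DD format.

2009-01-26

Counting 7 business days after 2009-01-15 (skipping weekends and listed holidays) reaches 2009-01-26.
2009-01-26 is a Monday and not a listed holiday, so it stands.
The final due date is 2009-01-26.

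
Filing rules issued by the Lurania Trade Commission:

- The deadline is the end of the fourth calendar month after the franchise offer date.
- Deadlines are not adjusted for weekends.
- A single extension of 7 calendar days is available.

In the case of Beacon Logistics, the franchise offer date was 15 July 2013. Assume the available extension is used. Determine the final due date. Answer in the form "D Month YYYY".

7 December 2013

4 months after 15 July 2013 falls in November 2013; the last day of that month is 30 November 2013.
30 November 2013 is a Saturday; no weekend or holiday adjustment applies.
Add the 7 calendar-day extension to 30 November 2013: 7 December 2013.
7 December 2013 is a Saturday; no weekend or holiday adjustment applies.
Deadline: 7 December 2013.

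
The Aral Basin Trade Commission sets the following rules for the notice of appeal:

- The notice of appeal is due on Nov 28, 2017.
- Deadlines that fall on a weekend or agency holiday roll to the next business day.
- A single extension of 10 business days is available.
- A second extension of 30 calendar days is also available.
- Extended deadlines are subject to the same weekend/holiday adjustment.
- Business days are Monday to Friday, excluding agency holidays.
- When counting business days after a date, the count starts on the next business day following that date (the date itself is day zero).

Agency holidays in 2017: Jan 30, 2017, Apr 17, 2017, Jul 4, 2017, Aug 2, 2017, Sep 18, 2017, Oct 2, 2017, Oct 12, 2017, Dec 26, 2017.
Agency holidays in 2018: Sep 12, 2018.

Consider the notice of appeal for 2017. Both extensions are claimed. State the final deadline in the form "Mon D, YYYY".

The statutory due date is Nov 28, 2017.
Nov 28, 2017 is a Tuesday and not a listed holiday, so it stands.
The 10-business-day extension runs from Nov 28, 2017 to Dec 12, 2017.
Since Dec 12, 2017 is a Tuesday and not a holiday, the date is unchanged.
Add the 30 calendar-day extension to Dec 12, 2017: Jan 11, 2018.
Jan 11, 2018 (Thursday) is already a business day.
So the filing is due Jan 11, 2018.

Jan 11, 2018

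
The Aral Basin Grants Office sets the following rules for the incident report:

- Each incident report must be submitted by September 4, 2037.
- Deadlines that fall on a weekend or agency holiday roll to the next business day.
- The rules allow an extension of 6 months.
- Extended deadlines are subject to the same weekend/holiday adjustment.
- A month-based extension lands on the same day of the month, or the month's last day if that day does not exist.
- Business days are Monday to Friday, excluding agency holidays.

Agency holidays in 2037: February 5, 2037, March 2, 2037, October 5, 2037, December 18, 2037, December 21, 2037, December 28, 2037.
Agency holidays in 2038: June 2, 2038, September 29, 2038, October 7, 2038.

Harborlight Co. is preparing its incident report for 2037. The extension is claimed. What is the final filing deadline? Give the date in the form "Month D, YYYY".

March 4, 2038

Start from the fixed due date, September 4, 2037.
September 4, 2037 falls on a Friday, which is a business day, so no adjustment is needed.
Add 6 months to September 4, 2037: March 4, 2038.
March 4, 2038 is a Thursday and not a listed holiday, so it stands.
Final deadline: March 4, 2038.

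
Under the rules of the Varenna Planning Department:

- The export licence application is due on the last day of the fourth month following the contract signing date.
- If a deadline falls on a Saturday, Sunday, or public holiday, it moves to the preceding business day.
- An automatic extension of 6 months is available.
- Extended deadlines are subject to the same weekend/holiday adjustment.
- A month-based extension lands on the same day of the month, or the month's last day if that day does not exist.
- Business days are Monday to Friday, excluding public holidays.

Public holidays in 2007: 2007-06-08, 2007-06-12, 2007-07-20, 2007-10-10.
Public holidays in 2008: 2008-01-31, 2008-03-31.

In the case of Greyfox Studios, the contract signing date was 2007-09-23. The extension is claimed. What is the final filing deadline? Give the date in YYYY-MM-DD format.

4 months after 2007-09-23 is January 2008; that month ends on 2008-01-31.
Because 2008-01-31 is a listed holiday, the deadline becomes 2008-01-30 (Wednesday).
Applying the 6 months extension: 6 months after 2008-01-30 is 2008-07-30.
2008-07-30 falls on a Wednesday, which is a business day, so no adjustment is needed.
So the filing is due 2008-07-30.

2008-07-30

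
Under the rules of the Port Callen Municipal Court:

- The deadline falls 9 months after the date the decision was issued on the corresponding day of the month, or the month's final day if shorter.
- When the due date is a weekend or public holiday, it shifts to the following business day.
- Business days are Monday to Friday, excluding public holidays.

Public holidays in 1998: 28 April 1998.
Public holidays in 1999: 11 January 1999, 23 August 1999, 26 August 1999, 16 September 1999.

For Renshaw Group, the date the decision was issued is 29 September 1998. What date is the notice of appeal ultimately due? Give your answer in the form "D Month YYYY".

29 June 1999

9 months after 29 September 1998, on the same day of the month, is 29 June 1999.
29 June 1999 is a Tuesday and not a listed holiday, so it stands.
The final due date is 29 June 1999.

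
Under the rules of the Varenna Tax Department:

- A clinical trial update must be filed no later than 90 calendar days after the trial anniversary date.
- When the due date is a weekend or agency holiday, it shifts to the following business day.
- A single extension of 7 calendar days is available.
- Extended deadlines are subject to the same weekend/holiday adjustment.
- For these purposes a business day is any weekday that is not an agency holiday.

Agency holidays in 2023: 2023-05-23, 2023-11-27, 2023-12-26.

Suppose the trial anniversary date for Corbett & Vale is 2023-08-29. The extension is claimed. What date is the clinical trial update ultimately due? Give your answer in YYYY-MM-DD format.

From 2023-08-29, 90 calendar days later is 2023-11-27.
Because 2023-11-27 is a listed holiday, the deadline becomes 2023-11-28 (Tuesday).
Applying the 7-calendar-day extension: 2023-11-28 + 7 days = 2023-12-05.
2023-12-05 (Tuesday) is already a business day.
Deadline: 2023-12-05.

2023-12-05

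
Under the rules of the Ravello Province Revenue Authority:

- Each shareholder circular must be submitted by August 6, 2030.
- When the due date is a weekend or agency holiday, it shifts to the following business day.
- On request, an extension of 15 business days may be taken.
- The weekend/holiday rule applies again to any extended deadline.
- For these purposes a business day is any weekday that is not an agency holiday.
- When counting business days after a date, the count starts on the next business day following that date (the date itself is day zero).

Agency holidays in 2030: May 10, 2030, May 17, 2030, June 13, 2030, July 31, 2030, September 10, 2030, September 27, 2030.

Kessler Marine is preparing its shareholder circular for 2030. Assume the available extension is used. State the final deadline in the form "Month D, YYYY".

August 27, 2030

The statutory due date is August 6, 2030.
August 6, 2030 falls on a Tuesday, which is a business day, so no adjustment is needed.
The 15-business-day extension runs from August 6, 2030 to August 27, 2030.
August 27, 2030 is a Tuesday and not a listed holiday, so it stands.
So the filing is due August 27, 2030.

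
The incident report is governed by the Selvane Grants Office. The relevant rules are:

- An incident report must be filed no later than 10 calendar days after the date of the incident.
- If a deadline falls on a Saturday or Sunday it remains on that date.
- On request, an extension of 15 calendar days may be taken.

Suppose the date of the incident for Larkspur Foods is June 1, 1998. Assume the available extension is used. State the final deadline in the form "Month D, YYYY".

June 26, 1998

Trigger date June 1, 1998 + 10 calendar days = June 11, 1998.
June 11, 1998 is a Thursday; no weekend or holiday adjustment applies.
Add the 15 calendar-day extension to June 11, 1998: June 26, 1998.
June 26, 1998 falls on a Friday. The rules make no weekend/holiday allowance, so it remains June 26, 1998.
Deadline: June 26, 1998.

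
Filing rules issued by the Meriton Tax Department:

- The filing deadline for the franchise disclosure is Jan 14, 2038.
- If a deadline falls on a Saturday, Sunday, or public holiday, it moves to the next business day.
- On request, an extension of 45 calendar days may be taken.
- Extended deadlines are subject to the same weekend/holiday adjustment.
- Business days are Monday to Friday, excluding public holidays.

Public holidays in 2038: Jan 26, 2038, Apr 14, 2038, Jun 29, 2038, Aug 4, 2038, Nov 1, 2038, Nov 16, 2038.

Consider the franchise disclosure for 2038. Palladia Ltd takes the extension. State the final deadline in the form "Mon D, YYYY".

Start from the fixed due date, Jan 14, 2038.
Since Jan 14, 2038 is a Thursday and not a holiday, the date is unchanged.
With the 45-day extension, Jan 14, 2038 becomes Feb 28, 2038.
Feb 28, 2038 is a Sunday, so it moves to the next business day, Mar 1, 2038 (Monday).
Deadline: Mar 1, 2038.

Mar 1, 2038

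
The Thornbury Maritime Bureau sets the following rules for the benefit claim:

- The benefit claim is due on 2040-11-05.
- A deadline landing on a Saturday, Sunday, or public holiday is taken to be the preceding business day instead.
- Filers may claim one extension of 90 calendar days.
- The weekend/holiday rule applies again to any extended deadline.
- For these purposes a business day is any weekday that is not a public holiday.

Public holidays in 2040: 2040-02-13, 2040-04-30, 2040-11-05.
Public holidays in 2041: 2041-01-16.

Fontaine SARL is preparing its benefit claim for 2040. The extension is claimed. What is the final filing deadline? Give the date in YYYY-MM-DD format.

The statutory due date is 2040-11-05.
2040-11-05 is a listed holiday; the preceding business day is 2040-11-02 (Friday).
Add the 90 calendar-day extension to 2040-11-02: 2041-01-31.
Since 2041-01-31 is a Thursday and not a holiday, the date is unchanged.
Final deadline: 2041-01-31.

2041-01-31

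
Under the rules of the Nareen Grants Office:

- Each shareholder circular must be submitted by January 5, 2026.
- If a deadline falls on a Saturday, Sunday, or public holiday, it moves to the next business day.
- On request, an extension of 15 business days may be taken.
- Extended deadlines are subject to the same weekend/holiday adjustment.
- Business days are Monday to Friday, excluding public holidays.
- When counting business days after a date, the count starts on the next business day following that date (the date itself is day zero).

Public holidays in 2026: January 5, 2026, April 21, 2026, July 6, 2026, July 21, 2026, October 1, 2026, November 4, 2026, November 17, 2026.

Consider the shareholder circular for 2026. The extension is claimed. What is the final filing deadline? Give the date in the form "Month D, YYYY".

The statutory due date is January 5, 2026.
Because January 5, 2026 is a listed holiday, the deadline becomes January 6, 2026 (Tuesday).
Counting 15 further business days from January 6, 2026 reaches January 27, 2026.
January 27, 2026 (Tuesday) is already a business day.
The final due date is January 27, 2026.

January 27, 2026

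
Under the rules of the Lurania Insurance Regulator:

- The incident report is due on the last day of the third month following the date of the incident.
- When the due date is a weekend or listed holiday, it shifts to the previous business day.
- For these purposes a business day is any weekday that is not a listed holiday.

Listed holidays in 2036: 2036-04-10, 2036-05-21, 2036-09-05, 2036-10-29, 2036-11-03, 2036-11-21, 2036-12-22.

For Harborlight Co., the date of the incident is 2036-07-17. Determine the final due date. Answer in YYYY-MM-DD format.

3 months after 2036-07-17 is October 2036; that month ends on 2036-10-31.
2036-10-31 (Friday) is already a business day.
The final due date is 2036-10-31.

2036-10-31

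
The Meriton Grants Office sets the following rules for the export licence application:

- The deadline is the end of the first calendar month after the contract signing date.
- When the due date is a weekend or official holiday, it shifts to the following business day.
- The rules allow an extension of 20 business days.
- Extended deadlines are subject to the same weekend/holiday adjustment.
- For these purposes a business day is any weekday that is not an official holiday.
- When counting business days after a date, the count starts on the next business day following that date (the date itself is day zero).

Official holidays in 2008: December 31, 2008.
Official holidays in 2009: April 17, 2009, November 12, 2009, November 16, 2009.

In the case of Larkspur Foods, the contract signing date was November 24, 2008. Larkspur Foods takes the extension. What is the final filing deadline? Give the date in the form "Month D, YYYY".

January 29, 2009

1 month after November 24, 2008 is December 2008; that month ends on December 31, 2008.
December 31, 2008 is a listed holiday, so it moves to the next business day, January 1, 2009 (Thursday).
Applying the 20-business-day extension: 20 business days after January 1, 2009 is January 29, 2009.
January 29, 2009 (Thursday) is already a business day.
The final due date is January 29, 2009.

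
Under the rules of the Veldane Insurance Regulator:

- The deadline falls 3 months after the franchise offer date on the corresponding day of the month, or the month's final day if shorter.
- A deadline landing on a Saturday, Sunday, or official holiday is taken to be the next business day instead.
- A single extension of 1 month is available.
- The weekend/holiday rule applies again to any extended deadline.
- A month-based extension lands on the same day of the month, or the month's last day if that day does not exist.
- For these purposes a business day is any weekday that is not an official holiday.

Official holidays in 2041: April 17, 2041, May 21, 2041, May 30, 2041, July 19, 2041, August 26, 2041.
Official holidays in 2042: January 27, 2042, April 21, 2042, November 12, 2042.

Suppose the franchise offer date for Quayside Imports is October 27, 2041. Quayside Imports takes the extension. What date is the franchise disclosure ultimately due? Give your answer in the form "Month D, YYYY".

February 28, 2042

3 months after October 27, 2041, on the same day of the month, is January 27, 2042.
Because January 27, 2042 is a listed holiday, the deadline becomes January 28, 2042 (Tuesday).
Applying the 1 month extension: 1 month after January 28, 2042 is February 28, 2042.
February 28, 2042 is a Friday and not a listed holiday, so it stands.
Deadline: February 28, 2042.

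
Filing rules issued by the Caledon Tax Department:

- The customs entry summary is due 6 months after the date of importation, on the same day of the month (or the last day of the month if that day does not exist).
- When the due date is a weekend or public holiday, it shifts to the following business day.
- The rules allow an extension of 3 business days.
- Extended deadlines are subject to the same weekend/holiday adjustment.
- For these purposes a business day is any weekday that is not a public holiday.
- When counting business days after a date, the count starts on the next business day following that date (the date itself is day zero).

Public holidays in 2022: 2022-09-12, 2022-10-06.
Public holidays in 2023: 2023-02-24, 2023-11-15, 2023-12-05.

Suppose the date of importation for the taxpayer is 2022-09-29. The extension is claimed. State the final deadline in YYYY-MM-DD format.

6 months from 2022-09-29 is 2023-03-29.
Since 2023-03-29 is a Wednesday and not a holiday, the date is unchanged.
Counting 3 further business days from 2023-03-29 reaches 2023-04-03.
Since 2023-04-03 is a Monday and not a holiday, the date is unchanged.
So the filing is due 2023-04-03.

2023-04-03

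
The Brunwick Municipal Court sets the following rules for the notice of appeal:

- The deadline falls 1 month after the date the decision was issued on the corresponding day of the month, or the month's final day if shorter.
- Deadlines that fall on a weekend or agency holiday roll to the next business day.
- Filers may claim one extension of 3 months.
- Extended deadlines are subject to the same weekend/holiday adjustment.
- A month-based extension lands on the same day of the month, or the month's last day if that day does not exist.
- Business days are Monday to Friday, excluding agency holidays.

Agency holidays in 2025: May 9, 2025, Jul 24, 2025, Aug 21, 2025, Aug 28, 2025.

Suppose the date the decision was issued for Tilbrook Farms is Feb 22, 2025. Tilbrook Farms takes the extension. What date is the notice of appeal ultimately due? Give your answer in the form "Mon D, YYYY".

1 month after Feb 22, 2025, on the same day of the month, is Mar 22, 2025.
Mar 22, 2025 is a Saturday; the next business day is Mar 24, 2025 (Monday).
Applying the 3 months extension: 3 months after Mar 24, 2025 is Jun 24, 2025.
Jun 24, 2025 is a Tuesday and not a listed holiday, so it stands.
Deadline: Jun 24, 2025.

Jun 24, 2025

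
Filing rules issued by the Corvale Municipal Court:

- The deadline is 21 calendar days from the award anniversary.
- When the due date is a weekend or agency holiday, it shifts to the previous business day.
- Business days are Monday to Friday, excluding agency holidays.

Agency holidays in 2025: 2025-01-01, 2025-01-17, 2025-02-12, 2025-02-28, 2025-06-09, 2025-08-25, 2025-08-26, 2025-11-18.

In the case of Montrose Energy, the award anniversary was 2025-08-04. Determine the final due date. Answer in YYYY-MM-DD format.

2025-08-22

Trigger date 2025-08-04 + 21 calendar days = 2025-08-25.
2025-08-25 is a listed holiday; the preceding business day is 2025-08-22 (Friday).
The final due date is 2025-08-22.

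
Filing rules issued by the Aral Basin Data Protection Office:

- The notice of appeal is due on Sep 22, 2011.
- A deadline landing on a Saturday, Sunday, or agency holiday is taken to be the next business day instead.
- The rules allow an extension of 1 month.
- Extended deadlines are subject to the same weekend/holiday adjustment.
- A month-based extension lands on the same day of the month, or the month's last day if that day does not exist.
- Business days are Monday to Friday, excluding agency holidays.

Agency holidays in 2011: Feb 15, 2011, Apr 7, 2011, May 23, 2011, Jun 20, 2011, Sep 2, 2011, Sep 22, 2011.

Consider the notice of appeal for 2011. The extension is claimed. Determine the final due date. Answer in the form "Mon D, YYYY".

Oct 24, 2011

The statutory due date is Sep 22, 2011.
Because Sep 22, 2011 is a listed holiday, the deadline becomes Sep 23, 2011 (Friday).
The 1 month extension carries Sep 23, 2011 to Oct 23, 2011.
Oct 23, 2011 is a Sunday; the next business day is Oct 24, 2011 (Monday).
So the filing is due Oct 24, 2011.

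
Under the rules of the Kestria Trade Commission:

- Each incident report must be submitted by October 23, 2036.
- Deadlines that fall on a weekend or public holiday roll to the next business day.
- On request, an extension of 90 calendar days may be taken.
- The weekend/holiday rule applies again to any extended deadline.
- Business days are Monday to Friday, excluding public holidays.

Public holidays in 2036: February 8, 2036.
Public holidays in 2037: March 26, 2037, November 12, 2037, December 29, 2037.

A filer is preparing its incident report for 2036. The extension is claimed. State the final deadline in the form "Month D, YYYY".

January 21, 2037

The stated deadline is October 23, 2036.
October 23, 2036 falls on a Thursday, which is a business day, so no adjustment is needed.
With the 90-day extension, October 23, 2036 becomes January 21, 2037.
January 21, 2037 falls on a Wednesday, which is a business day, so no adjustment is needed.
The final due date is January 21, 2037.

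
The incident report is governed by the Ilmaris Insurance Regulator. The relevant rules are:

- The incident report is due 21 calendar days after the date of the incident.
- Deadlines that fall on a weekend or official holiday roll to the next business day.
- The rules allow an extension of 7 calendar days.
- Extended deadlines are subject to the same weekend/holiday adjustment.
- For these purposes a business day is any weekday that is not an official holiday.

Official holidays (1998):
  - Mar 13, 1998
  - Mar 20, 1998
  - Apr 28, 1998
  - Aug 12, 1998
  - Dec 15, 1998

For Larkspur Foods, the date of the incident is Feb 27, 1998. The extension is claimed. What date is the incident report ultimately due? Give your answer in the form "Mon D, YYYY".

Mar 30, 1998

Trigger date Feb 27, 1998 + 21 calendar days = Mar 20, 1998.
Because Mar 20, 1998 is a listed holiday, the deadline becomes Mar 23, 1998 (Monday).
With the 7-day extension, Mar 23, 1998 becomes Mar 30, 1998.
Mar 30, 1998 falls on a Monday, which is a business day, so no adjustment is needed.
So the filing is due Mar 30, 1998.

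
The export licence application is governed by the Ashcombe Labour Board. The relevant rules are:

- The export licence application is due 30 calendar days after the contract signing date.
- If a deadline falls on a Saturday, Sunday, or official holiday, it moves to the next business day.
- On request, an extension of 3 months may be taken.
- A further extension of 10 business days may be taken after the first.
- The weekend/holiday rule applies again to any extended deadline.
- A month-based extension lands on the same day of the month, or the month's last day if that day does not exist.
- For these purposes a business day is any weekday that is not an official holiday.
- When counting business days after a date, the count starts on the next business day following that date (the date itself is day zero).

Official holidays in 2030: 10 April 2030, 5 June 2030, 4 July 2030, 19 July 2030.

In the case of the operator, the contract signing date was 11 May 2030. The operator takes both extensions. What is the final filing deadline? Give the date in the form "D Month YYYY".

24 September 2030

Trigger date 11 May 2030 + 30 calendar days = 10 June 2030.
10 June 2030 is a Monday and not a listed holiday, so it stands.
Add 3 months to 10 June 2030: 10 September 2030.
10 September 2030 falls on a Tuesday, which is a business day, so no adjustment is needed.
Applying the 10-business-day extension: 10 business days after 10 September 2030 is 24 September 2030.
Since 24 September 2030 is a Tuesday and not a holiday, the date is unchanged.
Deadline: 24 September 2030.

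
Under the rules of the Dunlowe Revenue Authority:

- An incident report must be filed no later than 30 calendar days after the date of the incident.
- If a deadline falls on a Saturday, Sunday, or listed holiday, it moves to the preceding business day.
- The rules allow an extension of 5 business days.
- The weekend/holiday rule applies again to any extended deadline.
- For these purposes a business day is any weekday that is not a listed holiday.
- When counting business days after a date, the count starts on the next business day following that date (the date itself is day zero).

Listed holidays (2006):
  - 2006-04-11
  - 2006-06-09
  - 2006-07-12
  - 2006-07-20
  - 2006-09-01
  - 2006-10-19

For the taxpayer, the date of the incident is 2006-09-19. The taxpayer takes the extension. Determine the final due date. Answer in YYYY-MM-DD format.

2006-10-26

Trigger date 2006-09-19 + 30 calendar days = 2006-10-19.
Because 2006-10-19 is a listed holiday, the deadline becomes 2006-10-18 (Wednesday).
Applying the 5-business-day extension: 5 business days after 2006-10-18 is 2006-10-26.
Since 2006-10-26 is a Thursday and not a holiday, the date is unchanged.
Final deadline: 2006-10-26.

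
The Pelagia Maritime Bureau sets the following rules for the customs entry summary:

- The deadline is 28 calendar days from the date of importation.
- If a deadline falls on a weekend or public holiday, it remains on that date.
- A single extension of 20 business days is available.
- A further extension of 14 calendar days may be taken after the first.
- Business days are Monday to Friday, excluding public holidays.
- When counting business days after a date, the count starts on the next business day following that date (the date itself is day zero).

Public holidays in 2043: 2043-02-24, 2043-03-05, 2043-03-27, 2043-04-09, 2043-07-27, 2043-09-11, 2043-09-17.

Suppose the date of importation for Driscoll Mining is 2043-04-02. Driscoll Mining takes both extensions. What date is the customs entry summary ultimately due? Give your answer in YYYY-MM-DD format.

2043-06-11

Adding 28 calendar days to 2043-04-02 gives 2043-04-30.
2043-04-30 is a Thursday; no weekend or holiday adjustment applies.
The 20-business-day extension runs from 2043-04-30 to 2043-05-28.
2043-05-28 is a Thursday; no weekend or holiday adjustment applies.
The 14-calendar-day extension moves the deadline from 2043-05-28 to 2043-06-11.
2043-06-11 falls on a Thursday. The rules make no weekend/holiday allowance, so it remains 2043-06-11.
Final deadline: 2043-06-11.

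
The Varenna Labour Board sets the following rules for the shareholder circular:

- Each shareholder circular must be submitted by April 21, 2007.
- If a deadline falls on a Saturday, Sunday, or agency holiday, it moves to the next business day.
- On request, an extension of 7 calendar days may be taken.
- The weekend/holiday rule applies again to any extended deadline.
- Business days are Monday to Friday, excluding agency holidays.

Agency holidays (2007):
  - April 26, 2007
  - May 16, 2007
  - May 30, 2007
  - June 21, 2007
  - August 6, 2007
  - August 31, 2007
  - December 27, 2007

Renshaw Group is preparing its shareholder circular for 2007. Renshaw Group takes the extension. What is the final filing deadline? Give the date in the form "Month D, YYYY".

Start from the fixed due date, April 21, 2007.
April 21, 2007 falls on a Saturday. Rolling to the next business day gives April 23, 2007, a Monday.
Add the 7 calendar-day extension to April 23, 2007: April 30, 2007.
April 30, 2007 falls on a Monday, which is a business day, so no adjustment is needed.
Deadline: April 30, 2007.

April 30, 2007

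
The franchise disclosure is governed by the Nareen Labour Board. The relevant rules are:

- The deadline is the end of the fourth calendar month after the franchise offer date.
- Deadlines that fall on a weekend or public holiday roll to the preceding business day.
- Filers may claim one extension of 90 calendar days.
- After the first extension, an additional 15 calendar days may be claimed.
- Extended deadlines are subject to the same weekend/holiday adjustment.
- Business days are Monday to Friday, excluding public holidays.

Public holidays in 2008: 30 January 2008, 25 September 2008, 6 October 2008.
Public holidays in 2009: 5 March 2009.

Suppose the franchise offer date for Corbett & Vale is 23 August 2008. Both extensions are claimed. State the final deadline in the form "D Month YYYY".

4 months after 23 August 2008 is December 2008; that month ends on 31 December 2008.
31 December 2008 is a Wednesday and not a listed holiday, so it stands.
Add the 90 calendar-day extension to 31 December 2008: 31 March 2009.
31 March 2009 is a Tuesday and not a listed holiday, so it stands.
With the 15-day extension, 31 March 2009 becomes 15 April 2009.
Since 15 April 2009 is a Wednesday and not a holiday, the date is unchanged.
So the filing is due 15 April 2009.

15 April 2009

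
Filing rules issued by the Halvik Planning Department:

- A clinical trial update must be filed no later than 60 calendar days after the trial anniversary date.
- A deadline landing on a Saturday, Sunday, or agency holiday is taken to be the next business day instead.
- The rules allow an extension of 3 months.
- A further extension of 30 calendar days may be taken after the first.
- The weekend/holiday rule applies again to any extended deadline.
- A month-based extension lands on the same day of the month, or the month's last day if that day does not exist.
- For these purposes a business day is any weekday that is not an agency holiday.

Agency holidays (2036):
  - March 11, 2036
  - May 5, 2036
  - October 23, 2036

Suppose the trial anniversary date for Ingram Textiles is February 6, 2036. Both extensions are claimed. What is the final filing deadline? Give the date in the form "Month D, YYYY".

Trigger date February 6, 2036 + 60 calendar days = April 6, 2036.
April 6, 2036 is a Sunday, so it moves to the next business day, April 7, 2036 (Monday).
Applying the 3 months extension: 3 months after April 7, 2036 is July 7, 2036.
July 7, 2036 (Monday) is already a business day.
Add the 30 calendar-day extension to July 7, 2036: August 6, 2036.
August 6, 2036 (Wednesday) is already a business day.
Deadline: August 6, 2036.

August 6, 2036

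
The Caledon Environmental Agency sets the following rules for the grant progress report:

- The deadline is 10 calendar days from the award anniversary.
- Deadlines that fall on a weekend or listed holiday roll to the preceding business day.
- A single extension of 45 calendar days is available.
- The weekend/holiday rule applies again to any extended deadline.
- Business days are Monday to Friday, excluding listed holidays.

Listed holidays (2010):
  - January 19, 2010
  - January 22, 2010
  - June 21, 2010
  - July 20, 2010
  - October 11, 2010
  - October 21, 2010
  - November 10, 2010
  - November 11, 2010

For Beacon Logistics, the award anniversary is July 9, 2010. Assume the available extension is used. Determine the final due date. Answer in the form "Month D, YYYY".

September 2, 2010

From July 9, 2010, 10 calendar days later is July 19, 2010.
July 19, 2010 is a Monday and not a listed holiday, so it stands.
Add the 45 calendar-day extension to July 19, 2010: September 2, 2010.
September 2, 2010 is a Thursday and not a listed holiday, so it stands.
So the filing is due September 2, 2010.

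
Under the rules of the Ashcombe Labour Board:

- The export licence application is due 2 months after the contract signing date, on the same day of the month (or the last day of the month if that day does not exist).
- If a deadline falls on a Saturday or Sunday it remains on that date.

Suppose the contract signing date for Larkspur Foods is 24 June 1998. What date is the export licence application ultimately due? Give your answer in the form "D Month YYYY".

2 months from 24 June 1998 is 24 August 1998.
24 August 1998 falls on a Monday. The rules make no weekend/holiday allowance, so it remains 24 August 1998.
The final due date is 24 August 1998.

24 August 1998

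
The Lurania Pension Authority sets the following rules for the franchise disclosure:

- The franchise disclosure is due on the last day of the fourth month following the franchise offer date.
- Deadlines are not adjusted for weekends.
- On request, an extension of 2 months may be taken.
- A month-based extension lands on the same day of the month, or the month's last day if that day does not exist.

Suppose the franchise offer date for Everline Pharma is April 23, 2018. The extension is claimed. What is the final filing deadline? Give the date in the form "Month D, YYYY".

The fourth month after April 23, 2018 is August 2018, whose last day is August 31, 2018.
No adjustment is made for weekends or holidays, so August 31, 2018 stands.
The 2 months extension carries August 31, 2018 to October 31, 2018.
No adjustment is made for weekends or holidays, so October 31, 2018 stands.
So the filing is due October 31, 2018.

October 31, 2018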